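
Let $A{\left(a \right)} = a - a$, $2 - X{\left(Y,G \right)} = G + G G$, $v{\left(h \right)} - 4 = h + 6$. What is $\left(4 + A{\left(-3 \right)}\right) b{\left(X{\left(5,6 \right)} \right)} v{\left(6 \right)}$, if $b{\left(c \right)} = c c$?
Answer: $102400$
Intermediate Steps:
$v{\left(h \right)} = 10 + h$ ($v{\left(h \right)} = 4 + \left(h + 6\right) = 4 + \left(6 + h\right) = 10 + h$)
$X{\left(Y,G \right)} = 2 - G - G^{2}$ ($X{\left(Y,G \right)} = 2 - \left(G + G G\right) = 2 - \left(G + G^{2}\right) = 2 - G - G^{2}$)
$b{\left(c \right)} = c^{2}$
$A{\left(a \right)} = 0$
$\left(4 + A{\left(-3 \right)}\right) b{\left(X{\left(5,6 \right)} \right)} v{\left(6 \right)} = \left(4 + 0\right) \left(2 - 6 - 6^{2}\right)^{2} \left(10 + 6\right) = 4 \left(2 - 6 - 36\right)^{2} \cdot 16 = 4 \left(-40\right)^{2} \cdot 16 = 4 \cdot 1600 \cdot 16 = 6400 \cdot 16 = 102400$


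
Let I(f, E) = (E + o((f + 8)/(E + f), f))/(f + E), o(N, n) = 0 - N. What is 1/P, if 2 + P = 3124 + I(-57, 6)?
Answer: 2601/8120065 ≈ 0.00032032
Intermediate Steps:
o(N, n) = -N
I(f, E) = (E - (8 + f)/(E + f))/(E + f) (I(f, E) = (E - (f + 8)/(E + f))/(f + E) = (E - (8 + f)/(E + f))/(E + f))
P = 8120065/2601 (P = -2 + (3124 + (-8 - 1*(-57) + 6*(6 - 57))/(6 - 57)**2) = -2 + (3124 + (-8 + 57 + 6*(-51))/(-51)**2) = -2 + (3124 + (-8 + 57 - 306)/2601) = -2 + (3124 + (1/2601)*(-257)) = -2 + (3124 - 257/2601) = -2 + 8125267/2601 = 8120065/2601 ≈ 3121.9)
1/P = 1/(8120065/2601) = 2601/8120065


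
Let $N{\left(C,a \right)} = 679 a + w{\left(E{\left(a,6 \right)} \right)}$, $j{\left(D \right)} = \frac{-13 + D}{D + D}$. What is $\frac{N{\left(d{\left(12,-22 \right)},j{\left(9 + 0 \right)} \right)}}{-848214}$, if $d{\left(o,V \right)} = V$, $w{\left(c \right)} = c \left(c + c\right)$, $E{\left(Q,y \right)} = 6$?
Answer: $\frac{355}{3816963} \approx 9.3006 \cdot 10^{-5}$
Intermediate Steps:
$w{\left(c \right)} = 2 c^{2}$ ($w{\left(c \right)} = c 2 c = 2 c^{2}$)
$j{\left(D \right)} = \frac{-13 + D}{2 D}$
$N{\left(C,a \right)} = 72 + 679 a$ ($N{\left(C,a \right)} = 679 a + 2 \cdot 6^{2} = 679 a + 2 \cdot 36 = 679 a + 72 = 72 + 679 a$)
$\frac{N{\left(d{\left(12,-22 \right)},j{\left(9 + 0 \right)} \right)}}{-848214} = \frac{72 + 679 \frac{-13 + \left(9 + 0\right)}{2 \left(9 + 0\right)}}{-848214} = \left(72 + 679 \frac{-13 + 9}{2 \cdot 9}\right) \left(- \frac{1}{848214}\right) = \left(72 + 679 \cdot \frac{1}{2} \cdot \frac{1}{9} \left(-4\right)\right) \left(- \frac{1}{848214}\right) = \left(72 + 679 \left(- \frac{2}{9}\right)\right) \left(- \frac{1}{848214}\right) = \left(72 - \frac{1358}{9}\right) \left(- \frac{1}{848214}\right) = \left(- \frac{710}{9}\right) \left(- \frac{1}{848214}\right) = \frac{355}{3816963}$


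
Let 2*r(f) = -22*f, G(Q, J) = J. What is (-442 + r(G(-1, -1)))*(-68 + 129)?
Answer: -26291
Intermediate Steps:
r(f) = -11*f (r(f) = (-22*f)/2 = -11*f)
(-442 + r(G(-1, -1)))*(-68 + 129) = (-442 - 11*(-1))*(-68 + 129) = (-442 + 11)*61 = -431*61 = -26291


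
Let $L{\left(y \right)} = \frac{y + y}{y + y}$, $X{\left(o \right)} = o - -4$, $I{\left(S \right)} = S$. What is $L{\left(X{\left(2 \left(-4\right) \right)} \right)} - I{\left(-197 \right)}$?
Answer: $198$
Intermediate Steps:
$X{\left(o \right)} = 4 + o$ ($X{\left(o \right)} = o + 4 = 4 + o$)
$L{\left(y \right)} = 1$ ($L{\left(y \right)} = \frac{2 y}{2 y} = 2 y \frac{1}{2 y} = 1$)
$L{\left(X{\left(2 \left(-4\right) \right)} \right)} - I{\left(-197 \right)} = 1 - -197 = 1 + 197 = 198$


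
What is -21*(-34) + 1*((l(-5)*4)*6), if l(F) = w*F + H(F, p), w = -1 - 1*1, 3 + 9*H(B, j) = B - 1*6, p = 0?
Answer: 2750/3 ≈ 916.67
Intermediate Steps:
H(B, j) = -1 + B/9 (H(B, j) = -⅓ + (B - 1*6)/9 = -⅓ + (B - 6)/9 = -⅓ + (-6 + B)/9 = -⅓ + (-⅔ + B/9) = -1 + B/9)
w = -2 (w = -1 - 1 = -2)
l(F) = -1 - 17*F/9 (l(F) = -2*F + (-1 + F/9) = -1 - 17*F/9)
-21*(-34) + 1*((l(-5)*4)*6) = -21*(-34) + 1*(((-1 - 17/9*(-5))*4)*6) = 714 + 1*(((-1 + 85/9)*4)*6) = 714 + 1*(((76/9)*4)*6) = 714 + 1*((304/9)*6) = 714 + 1*(608/3) = 714 + 608/3 = 2750/3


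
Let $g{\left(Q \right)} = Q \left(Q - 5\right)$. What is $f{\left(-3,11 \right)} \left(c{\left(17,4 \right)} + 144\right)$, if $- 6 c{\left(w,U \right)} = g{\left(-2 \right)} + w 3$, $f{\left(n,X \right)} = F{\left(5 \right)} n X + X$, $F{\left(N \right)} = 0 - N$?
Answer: $\frac{70312}{3} \approx 23437.0$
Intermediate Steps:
$g{\left(Q \right)} = Q \left(-5 + Q\right)$
$F{\left(N \right)} = - N$
$f{\left(n,X \right)} = X - 5 X n$ ($f{\left(n,X \right)} = \left(-1\right) 5 n X + X = - 5 n X + X = - 5 X n + X = X - 5 X n$)
$c{\left(w,U \right)} = - \frac{7}{3} - \frac{w}{2}$ ($c{\left(w,U \right)} = - \frac{- 2 \left(-5 - 2\right) + w 3}{6} = - \frac{\left(-2\right) \left(-7\right) + 3 w}{6} = - \frac{14 + 3 w}{6} = - \frac{7}{3} - \frac{w}{2}$)
$f{\left(-3,11 \right)} \left(c{\left(17,4 \right)} + 144\right) = 11 \left(1 - -15\right) \left(\left(- \frac{7}{3} - \frac{17}{2}\right) + 144\right) = 11 \left(1 + 15\right) \left(\left(- \frac{7}{3} - \frac{17}{2}\right) + 144\right) = 11 \cdot 16 \left(- \frac{65}{6} + 144\right) = 176 \cdot \frac{799}{6} = \frac{70312}{3}$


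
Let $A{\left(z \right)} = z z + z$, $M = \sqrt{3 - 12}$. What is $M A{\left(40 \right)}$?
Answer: $4920 i \approx 4920.0 i$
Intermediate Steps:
$M = 3 i$ ($M = \sqrt{-9} = 3 i \approx 3.0 i$)
$A{\left(z \right)} = z + z^{2}$ ($A{\left(z \right)} = z^{2} + z = z + z^{2}$)
$M A{\left(40 \right)} = 3 i 40 \left(1 + 40\right) = 3 i 40 \cdot 41 = 3 i 1640 = 4920 i$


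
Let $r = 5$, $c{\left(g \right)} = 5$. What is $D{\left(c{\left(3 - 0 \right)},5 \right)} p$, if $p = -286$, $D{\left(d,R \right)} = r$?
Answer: $-1430$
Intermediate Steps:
$D{\left(d,R \right)} = 5$
$D{\left(c{\left(3 - 0 \right)},5 \right)} p = 5 \left(-286\right) = -1430$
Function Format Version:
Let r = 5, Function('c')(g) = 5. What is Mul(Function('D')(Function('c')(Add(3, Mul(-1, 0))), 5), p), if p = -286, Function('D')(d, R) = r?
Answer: -1430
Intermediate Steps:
Function('D')(d, R) = 5
Mul(Function('D')(Function('c')(Add(3, Mul(-1, 0))), 5), p) = Mul(5, -286) = -1430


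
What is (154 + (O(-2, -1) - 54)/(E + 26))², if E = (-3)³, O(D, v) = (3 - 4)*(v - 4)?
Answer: 41209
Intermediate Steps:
O(D, v) = 4 - v (O(D, v) = -(-4 + v) = 4 - v)
E = -27
(154 + (O(-2, -1) - 54)/(E + 26))² = (154 + ((4 - 1*(-1)) - 54)/(-27 + 26))² = (154 + ((4 + 1) - 54)/(-1))² = (154 + (5 - 54)*(-1))² = (154 - 49*(-1))² = (154 + 49)² = 203² = 41209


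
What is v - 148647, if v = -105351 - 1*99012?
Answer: -353010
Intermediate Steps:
v = -204363 (v = -105351 - 99012 = -204363)
v - 148647 = -204363 - 148647 = -353010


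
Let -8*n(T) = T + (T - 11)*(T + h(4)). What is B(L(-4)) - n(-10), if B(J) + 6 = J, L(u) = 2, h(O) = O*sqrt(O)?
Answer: 0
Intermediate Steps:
h(O) = O**(3/2)
B(J) = -6 + J
n(T) = -T/8 - (-11 + T)*(8 + T)/8 (n(T) = -(T + (T - 11)*(T + 4**(3/2)))/8 = -(T + (-11 + T)*(T + 8))/8 = -(T + (-11 + T)*(8 + T))/8 = -T/8 - (-11 + T)*(8 + T)/8)
B(L(-4)) - n(-10) = (-6 + 2) - (11 - 1/8*(-10)**2 + (1/4)*(-10)) = -4 - (11 - 1/8*100 - 5/2) = -4 - (11 - 25/2 - 5/2) = -4 - 1*(-4) = -4 + 4 = 0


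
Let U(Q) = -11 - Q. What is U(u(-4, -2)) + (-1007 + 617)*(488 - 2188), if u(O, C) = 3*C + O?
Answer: 662999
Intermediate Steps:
u(O, C) = O + 3*C
U(u(-4, -2)) + (-1007 + 617)*(488 - 2188) = (-11 - (-4 + 3*(-2))) + (-1007 + 617)*(488 - 2188) = (-11 - (-4 - 6)) - 390*(-1700) = (-11 - 1*(-10)) + 663000 = (-11 + 10) + 663000 = -1 + 663000 = 662999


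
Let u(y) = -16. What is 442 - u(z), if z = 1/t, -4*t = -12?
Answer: 458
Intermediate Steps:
t = 3 (t = -1/4*(-12) = 3)
z = 1/3 ≈ 0.33333
442 - u(z) = 442 - 1*(-16) = 442 + 16 = 458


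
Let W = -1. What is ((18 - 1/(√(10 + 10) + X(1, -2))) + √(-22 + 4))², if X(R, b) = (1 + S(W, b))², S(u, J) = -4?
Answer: 1118963/3721 + 4356*√5/3721 + 12*I*√10/61 + 6534*I*√2/61 ≈ 303.33 + 152.11*I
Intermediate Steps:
X(R, b) = 9 (X(R, b) = (1 - 4)² = (-3)² = 9)
((18 - 1/(√(10 + 10) + X(1, -2))) + √(-22 + 4))² = ((18 - 1/(√(10 + 10) + 9)) + √(-22 + 4))² = ((18 - 1/(√20 + 9)) + √(-18))² = ((18 - 1/(2*√5 + 9)) + 3*I*√2)² = ((18 - 1/(9 + 2*√5)) + 3*I*√2)² = (18 - 1/(9 + 2*√5) + 3*I*√2)²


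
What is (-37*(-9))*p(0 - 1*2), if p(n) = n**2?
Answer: 1332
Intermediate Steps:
(-37*(-9))*p(0 - 1*2) = (-37*(-9))*(0 - 1*2)**2 = 333*(0 - 2)**2 = 333*(-2)**2 = 333*4 = 1332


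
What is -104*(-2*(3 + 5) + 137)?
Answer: -12584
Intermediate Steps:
-104*(-2*(3 + 5) + 137) = -104*(-2*8 + 137) = -104*(-16 + 137) = -104*121 = -12584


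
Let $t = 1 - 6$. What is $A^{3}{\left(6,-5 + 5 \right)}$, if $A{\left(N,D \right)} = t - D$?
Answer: $-125$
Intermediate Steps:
$t = -5$ ($t = 1 - 6 = -5$)
$A{\left(N,D \right)} = -5 - D$
$A^{3}{\left(6,-5 + 5 \right)} = \left(-5 - \left(-5 + 5\right)\right)^{3} = \left(-5 - 0\right)^{3} = \left(-5 + 0\right)^{3} = \left(-5\right)^{3} = -125$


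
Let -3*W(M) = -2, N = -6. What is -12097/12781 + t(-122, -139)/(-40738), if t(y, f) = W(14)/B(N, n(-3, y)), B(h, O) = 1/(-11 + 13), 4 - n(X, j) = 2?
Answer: -739236941/781008567 ≈ -0.94652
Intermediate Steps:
W(M) = ⅔ (W(M) = -⅓*(-2) = ⅔)
n(X, j) = 2 (n(X, j) = 4 - 1*2 = 4 - 2 = 2)
B(h, O) = ½ (B(h, O) = 1/2 = ½)
t(y, f) = 4/3 (t(y, f) = 2/(3*(½)) = (⅔)*2 = 4/3)
-12097/12781 + t(-122, -139)/(-40738) = -12097/12781 + (4/3)/(-40738) = -12097*1/12781 + (4/3)*(-1/40738) = -12097/12781 - 2/61107 = -739236941/781008567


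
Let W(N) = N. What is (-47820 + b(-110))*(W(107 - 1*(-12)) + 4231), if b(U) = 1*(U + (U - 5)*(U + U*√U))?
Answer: -153468000 + 55027500*I*√110 ≈ -1.5347e+8 + 5.7713e+8*I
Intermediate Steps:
b(U) = U + (-5 + U)*(U + U^(3/2)) (b(U) = 1*(U + (-5 + U)*(U + U^(3/2))) = U + (-5 + U)*(U + U^(3/2)))
(-47820 + b(-110))*(W(107 - 1*(-12)) + 4231) = (-47820 + ((-110)² + (-110)^(5/2) - (-550)*I*√110 - 4*(-110)))*((107 - 1*(-12)) + 4231) = (-47820 + (12100 + 12100*I*√110 - (-550)*I*√110 + 440))*((107 + 12) + 4231) = (-47820 + (12100 + 12100*I*√110 + 550*I*√110 + 440))*(119 + 4231) = (-47820 + (12540 + 12650*I*√110))*4350 = (-35280 + 12650*I*√110)*4350 = -153468000 + 55027500*I*√110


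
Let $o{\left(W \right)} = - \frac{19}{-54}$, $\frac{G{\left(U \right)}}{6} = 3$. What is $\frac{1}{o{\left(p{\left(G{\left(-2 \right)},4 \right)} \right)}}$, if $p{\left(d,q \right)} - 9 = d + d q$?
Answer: $\frac{54}{19} \approx 2.8421$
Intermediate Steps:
$G{\left(U \right)} = 18$ ($G{\left(U \right)} = 6 \cdot 3 = 18$)
$p{\left(d,q \right)} = 9 + d + d q$ ($p{\left(d,q \right)} = 9 + \left(d + d q\right) = 9 + d + d q$)
$o{\left(W \right)} = \frac{19}{54}$ ($o{\left(W \right)} = \left(-19\right) \left(- \frac{1}{54}\right) = \frac{19}{54}$)
$\frac{1}{o{\left(p{\left(G{\left(-2 \right)},4 \right)} \right)}} = \frac{1}{\frac{19}{54}} = \frac{54}{19}$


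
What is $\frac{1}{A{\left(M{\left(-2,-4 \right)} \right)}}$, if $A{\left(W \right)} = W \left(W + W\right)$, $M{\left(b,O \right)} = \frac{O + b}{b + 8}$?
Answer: $\frac{1}{2} \approx 0.5$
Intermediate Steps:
$M{\left(b,O \right)} = \frac{O + b}{8 + b}$
$A{\left(W \right)} = 2 W^{2}$ ($A{\left(W \right)} = W 2 W = 2 W^{2}$)
$\frac{1}{A{\left(M{\left(-2,-4 \right)} \right)}} = \frac{1}{2 \left(\frac{-4 - 2}{8 - 2}\right)^{2}} = \frac{1}{2 \left(\frac{1}{6} \left(-6\right)\right)^{2}} = \frac{1}{2 \left(-1\right)^{2}} = \frac{1}{2 \cdot 1} = \frac{1}{2}$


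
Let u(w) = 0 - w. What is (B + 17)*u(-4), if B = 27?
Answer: 176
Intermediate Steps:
u(w) = -w
(B + 17)*u(-4) = (27 + 17)*(-1*(-4)) = 44*4 = 176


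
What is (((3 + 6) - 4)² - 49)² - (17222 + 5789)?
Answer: -22435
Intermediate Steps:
(((3 + 6) - 4)² - 49)² - (17222 + 5789) = ((9 - 4)² - 49)² - 1*23011 = (5² - 49)² - 23011 = (25 - 49)² - 23011 = (-24)² - 23011 = 576 - 23011 = -22435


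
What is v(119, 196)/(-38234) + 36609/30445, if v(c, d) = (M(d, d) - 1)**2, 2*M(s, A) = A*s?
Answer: -11230030199299/1164034130 ≈ -9647.5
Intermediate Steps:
M(s, A) = A*s/2 (M(s, A) = (A*s)/2 = A*s/2)
v(c, d) = (-1 + d**2/2)**2 (v(c, d) = (d*d/2 - 1)**2 = (d**2/2 - 1)**2 = (-1 + d**2/2)**2)
v(119, 196)/(-38234) + 36609/30445 = ((-2 + 196**2)**2/4)/(-38234) + 36609/30445 = ((-2 + 38416)**2/4)*(-1/38234) + 36609*(1/30445) = ((1/4)*38414**2)*(-1/38234) + 36609/30445 = ((1/4)*1475635396)*(-1/38234) + 36609/30445 = 368908849*(-1/38234) + 36609/30445 = -368908849/38234 + 36609/30445 = -11230030199299/1164034130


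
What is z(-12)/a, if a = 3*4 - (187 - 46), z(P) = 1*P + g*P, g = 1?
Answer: 8/43 ≈ 0.18605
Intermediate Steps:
z(P) = 2*P (z(P) = 1*P + 1*P = P + P = 2*P)
a = -129 (a = 12 - 1*141 = 12 - 141 = -129)
z(-12)/a = (2*(-12))/(-129) = -1/129*(-24) = 8/43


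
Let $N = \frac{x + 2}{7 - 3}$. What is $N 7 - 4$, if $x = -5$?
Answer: $- \frac{37}{4} \approx -9.25$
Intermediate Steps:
$N = - \frac{3}{4}$ ($N = \frac{-5 + 2}{7 - 3} = - \frac{3}{4} \approx -0.75$)
$N 7 - 4 = \left(- \frac{3}{4}\right) 7 - 4 = - \frac{21}{4} - 4 = - \frac{37}{4}$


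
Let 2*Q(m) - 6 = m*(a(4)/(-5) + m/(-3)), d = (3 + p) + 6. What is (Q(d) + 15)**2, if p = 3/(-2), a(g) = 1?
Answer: 3969/64 ≈ 62.016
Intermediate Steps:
p = -3/2 (p = 3*(-1/2) = -3/2 ≈ -1.5000)
d = 15/2 (d = (3 - 3/2) + 6 = 3/2 + 6 = 15/2 ≈ 7.5000)
Q(m) = 3 + m*(-1/5 - m/3)/2 (Q(m) = 3 + (m*(1/(-5) + m/(-3)))/2 = 3 + (m*(1*(-1/5) + m*(-1/3)))/2 = 3 + (m*(-1/5 - m/3))/2 = 3 + m*(-1/5 - m/3)/2)
(Q(d) + 15)**2 = ((3 - (15/2)**2/6 - 1/10*15/2) + 15)**2 = ((3 - 1/6*225/4 - 3/4) + 15)**2 = ((3 - 75/8 - 3/4) + 15)**2 = (-57/8 + 15)**2 = (63/8)**2 = 3969/64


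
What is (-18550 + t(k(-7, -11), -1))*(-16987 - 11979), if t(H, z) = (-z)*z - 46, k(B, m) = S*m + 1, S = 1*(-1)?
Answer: 538680702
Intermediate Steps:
S = -1
k(B, m) = 1 - m (k(B, m) = -m + 1 = 1 - m)
t(H, z) = -46 - z**2 (t(H, z) = -z**2 - 46 = -46 - z**2)
(-18550 + t(k(-7, -11), -1))*(-16987 - 11979) = (-18550 + (-46 - 1*(-1)**2))*(-16987 - 11979) = (-18550 + (-46 - 1*1))*(-28966) = (-18550 + (-46 - 1))*(-28966) = (-18550 - 47)*(-28966) = -18597*(-28966) = 538680702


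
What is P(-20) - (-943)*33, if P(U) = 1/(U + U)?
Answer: 1244759/40 ≈ 31119.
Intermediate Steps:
P(U) = 1/(2*U)
P(-20) - (-943)*33 = (1/2)/(-20) - (-943)*33 = (1/2)*(-1/20) - 1*(-31119) = -1/40 + 31119 = 1244759/40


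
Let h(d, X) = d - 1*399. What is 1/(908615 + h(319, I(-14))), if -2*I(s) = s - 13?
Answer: 1/908535 ≈ 1.1007e-6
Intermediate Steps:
I(s) = 13/2 - s/2 (I(s) = -(s - 13)/2 = -(-13 + s)/2 = 13/2 - s/2)
h(d, X) = -399 + d (h(d, X) = d - 399 = -399 + d)
1/(908615 + h(319, I(-14))) = 1/(908615 + (-399 + 319)) = 1/(908615 - 80) = 1/908535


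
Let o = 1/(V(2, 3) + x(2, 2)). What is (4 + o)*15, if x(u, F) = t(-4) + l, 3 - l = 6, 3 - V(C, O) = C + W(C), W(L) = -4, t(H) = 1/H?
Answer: 480/7 ≈ 68.571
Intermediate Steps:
V(C, O) = 7 - C (V(C, O) = 3 - (C - 4) = 3 - (-4 + C) = 3 + (4 - C) = 7 - C)
l = -3 (l = 3 - 1*6 = 3 - 6 = -3)
x(u, F) = -13/4 (x(u, F) = 1/(-4) - 3 = -¼ - 3 = -13/4)
o = 4/7 (o = 1/((7 - 1*2) - 13/4) = 1/((7 - 2) - 13/4) = 1/(5 - 13/4) = 1/(7/4) = 4/7 ≈ 0.57143)
(4 + o)*15 = (4 + 4/7)*15 = (32/7)*15 = 480/7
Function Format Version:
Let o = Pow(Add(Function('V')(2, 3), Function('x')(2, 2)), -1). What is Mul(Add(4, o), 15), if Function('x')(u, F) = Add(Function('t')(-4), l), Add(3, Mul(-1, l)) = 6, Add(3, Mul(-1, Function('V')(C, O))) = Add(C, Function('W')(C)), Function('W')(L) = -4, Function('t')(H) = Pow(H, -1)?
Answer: Rational(480, 7) ≈ 68.571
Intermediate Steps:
Function('V')(C, O) = Add(7, Mul(-1, C)) (Function('V')(C, O) = Add(3, Mul(-1, Add(C, -4))) = Add(3, Mul(-1, Add(-4, C))) = Add(3, Add(4, Mul(-1, C))) = Add(7, Mul(-1, C)))
l = -3 (l = Add(3, Mul(-1, 6)) = Add(3, -6) = -3)
Function('x')(u, F) = Rational(-13, 4) (Function('x')(u, F) = Add(Pow(-4, -1), -3) = Add(Rational(-1, 4), -3) = Rational(-13, 4))
o = Rational(4, 7) (o = Pow(Add(Add(7, Mul(-1, 2)), Rational(-13, 4)), -1) = Pow(Add(Add(7, -2), Rational(-13, 4)), -1) = Pow(Add(5, Rational(-13, 4)), -1) = Pow(Rational(7, 4), -1) = Rational(4, 7) ≈ 0.57143)
Mul(Add(4, o), 15) = Mul(Add(4, Rational(4, 7)), 15) = Mul(Rational(32, 7), 15) = Rational(480, 7)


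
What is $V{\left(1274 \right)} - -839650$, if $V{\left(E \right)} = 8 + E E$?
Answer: $2462734$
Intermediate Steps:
$V{\left(E \right)} = 8 + E^{2}$
$V{\left(1274 \right)} - -839650 = \left(8 + 1274^{2}\right) - -839650 = \left(8 + 1623076\right) + 839650 = 1623084 + 839650 = 2462734$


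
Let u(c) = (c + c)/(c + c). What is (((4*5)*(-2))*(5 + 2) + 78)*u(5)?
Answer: -202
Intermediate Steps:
u(c) = 1 (u(c) = (2*c)/((2*c)) = (2*c)*(1/(2*c)) = 1)
(((4*5)*(-2))*(5 + 2) + 78)*u(5) = (((4*5)*(-2))*(5 + 2) + 78)*1 = ((20*(-2))*7 + 78)*1 = (-40*7 + 78)*1 = (-280 + 78)*1 = -202*1 = -202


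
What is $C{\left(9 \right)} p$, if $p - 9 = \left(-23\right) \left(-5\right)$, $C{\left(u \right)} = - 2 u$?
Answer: $-2232$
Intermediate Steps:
$p = 124$ ($p = 9 - -115 = 9 + 115 = 124$)
$C{\left(9 \right)} p = \left(-2\right) 9 \cdot 124 = \left(-18\right) 124 = -2232$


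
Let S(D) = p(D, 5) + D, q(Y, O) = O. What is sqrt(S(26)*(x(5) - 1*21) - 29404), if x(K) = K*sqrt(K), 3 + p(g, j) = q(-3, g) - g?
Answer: sqrt(-29887 + 115*sqrt(5)) ≈ 172.13*I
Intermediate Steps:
p(g, j) = -3 (p(g, j) = -3 + (g - g) = -3 + 0 = -3)
x(K) = K**(3/2)
S(D) = -3 + D
sqrt(S(26)*(x(5) - 1*21) - 29404) = sqrt((-3 + 26)*(5**(3/2) - 1*21) - 29404) = sqrt(23*(5*sqrt(5) - 21) - 29404) = sqrt(23*(-21 + 5*sqrt(5)) - 29404) = sqrt((-483 + 115*sqrt(5)) - 29404) = sqrt(-29887 + 115*sqrt(5))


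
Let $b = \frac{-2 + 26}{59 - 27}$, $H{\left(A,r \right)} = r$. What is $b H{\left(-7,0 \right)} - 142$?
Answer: $-142$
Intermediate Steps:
$b = \frac{3}{4}$ ($b = \frac{24}{32} = 24 \cdot \frac{1}{32} = \frac{3}{4} \approx 0.75$)
$b H{\left(-7,0 \right)} - 142 = \frac{3}{4} \cdot 0 - 142 = 0 - 142 = -142$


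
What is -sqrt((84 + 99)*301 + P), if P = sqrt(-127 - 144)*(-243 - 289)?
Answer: -sqrt(55083 - 532*I*sqrt(271)) ≈ -235.43 + 18.599*I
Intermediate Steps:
P = -532*I*sqrt(271) (P = sqrt(-271)*(-532) = (I*sqrt(271))*(-532) = -532*I*sqrt(271) ≈ -8757.8*I)
-sqrt((84 + 99)*301 + P) = -sqrt((84 + 99)*301 - 532*I*sqrt(271)) = -sqrt(183*301 - 532*I*sqrt(271)) = -sqrt(55083 - 532*I*sqrt(271))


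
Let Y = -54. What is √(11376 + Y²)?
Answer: 6*√397 ≈ 119.55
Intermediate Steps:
√(11376 + Y²) = √(11376 + (-54)²) = √(11376 + 2916) = √14292 = 6*√397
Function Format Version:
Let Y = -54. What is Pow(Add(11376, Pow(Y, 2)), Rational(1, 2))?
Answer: Mul(6, Pow(397, Rational(1, 2))) ≈ 119.55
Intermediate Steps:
Pow(Add(11376, Pow(Y, 2)), Rational(1, 2)) = Pow(Add(11376, Pow(-54, 2)), Rational(1, 2)) = Pow(Add(11376, 2916), Rational(1, 2)) = Pow(14292, Rational(1, 2)) = Mul(6, Pow(397, Rational(1, 2)))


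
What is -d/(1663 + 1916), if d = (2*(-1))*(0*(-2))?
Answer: 0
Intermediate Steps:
d = 0 (d = -2*0 = 0)
-d/(1663 + 1916) = -0/(1663 + 1916) = -0/3579 = -1*0 = 0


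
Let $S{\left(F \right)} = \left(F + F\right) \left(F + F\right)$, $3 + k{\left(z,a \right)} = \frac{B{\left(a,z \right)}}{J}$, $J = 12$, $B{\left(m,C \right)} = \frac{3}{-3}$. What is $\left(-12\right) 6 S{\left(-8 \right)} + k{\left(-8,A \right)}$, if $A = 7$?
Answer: $- \frac{221221}{12} \approx -18435.0$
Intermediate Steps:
$B{\left(m,C \right)} = -1$ ($B{\left(m,C \right)} = 3 \left(- \frac{1}{3}\right) = -1$)
$k{\left(z,a \right)} = - \frac{37}{12}$ ($k{\left(z,a \right)} = -3 - \frac{1}{12} = - \frac{37}{12}$)
$S{\left(F \right)} = 4 F^{2}$ ($S{\left(F \right)} = 2 F 2 F = 4 F^{2}$)
$\left(-12\right) 6 S{\left(-8 \right)} + k{\left(-8,A \right)} = \left(-12\right) 6 \cdot 4 \left(-8\right)^{2} - \frac{37}{12} = - 72 \cdot 4 \cdot 64 - \frac{37}{12} = \left(-72\right) 256 - \frac{37}{12} = -18432 - \frac{37}{12} = - \frac{221221}{12}$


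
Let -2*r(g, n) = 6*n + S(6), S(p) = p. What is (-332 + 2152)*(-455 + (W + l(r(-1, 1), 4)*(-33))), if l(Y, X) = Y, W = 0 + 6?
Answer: -456820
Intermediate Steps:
W = 6
r(g, n) = -3 - 3*n (r(g, n) = -(6*n + 6)/2 = -(6 + 6*n)/2 = -3 - 3*n)
(-332 + 2152)*(-455 + (W + l(r(-1, 1), 4)*(-33))) = (-332 + 2152)*(-455 + (6 + (-3 - 3*1)*(-33))) = 1820*(-455 + (6 + (-3 - 3)*(-33))) = 1820*(-455 + (6 - 6*(-33))) = 1820*(-455 + (6 + 198)) = 1820*(-455 + 204) = 1820*(-251) = -456820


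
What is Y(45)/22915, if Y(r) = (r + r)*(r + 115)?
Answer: 2880/4583 ≈ 0.62841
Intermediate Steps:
Y(r) = 2*r*(115 + r) (Y(r) = (2*r)*(115 + r) = 2*r*(115 + r))
Y(45)/22915 = (2*45*(115 + 45))/22915 = (2*45*160)*(1/22915) = 14400*(1/22915) = 2880/4583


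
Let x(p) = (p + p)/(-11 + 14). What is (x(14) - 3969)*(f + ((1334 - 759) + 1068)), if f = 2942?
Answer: -54465215/3 ≈ -1.8155e+7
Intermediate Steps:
x(p) = 2*p/3 (x(p) = (2*p)/3 = (2*p)*(⅓) = 2*p/3)
(x(14) - 3969)*(f + ((1334 - 759) + 1068)) = ((⅔)*14 - 3969)*(2942 + ((1334 - 759) + 1068)) = (28/3 - 3969)*(2942 + (575 + 1068)) = -11879*(2942 + 1643)/3 = -11879/3*4585 = -54465215/3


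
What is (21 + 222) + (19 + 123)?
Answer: 385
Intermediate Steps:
(21 + 222) + (19 + 123) = 243 + 142 = 385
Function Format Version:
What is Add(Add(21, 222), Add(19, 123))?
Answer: 385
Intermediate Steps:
Add(Add(21, 222), Add(19, 123)) = Add(243, 142) = 385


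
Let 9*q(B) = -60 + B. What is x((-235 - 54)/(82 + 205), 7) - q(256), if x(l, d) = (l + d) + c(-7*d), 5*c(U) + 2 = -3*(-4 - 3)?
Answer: -154783/12915 ≈ -11.985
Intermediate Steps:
c(U) = 19/5 (c(U) = -⅖ + (-3*(-4 - 3))/5 = -⅖ + (-3*(-7))/5 = -⅖ + (⅕)*21 = -⅖ + 21/5 = 19/5)
q(B) = -20/3 + B/9 (q(B) = (-60 + B)/9 = -20/3 + B/9)
x(l, d) = 19/5 + d + l (x(l, d) = (l + d) + 19/5 = (d + l) + 19/5 = 19/5 + d + l)
x((-235 - 54)/(82 + 205), 7) - q(256) = (19/5 + 7 + (-235 - 54)/(82 + 205)) - (-20/3 + (⅑)*256) = (19/5 + 7 - 289/287) - (-20/3 + 256/9) = (19/5 + 7 - 289*1/287) - 1*196/9 = (19/5 + 7 - 289/287) - 196/9 = 14053/1435 - 196/9 = -154783/12915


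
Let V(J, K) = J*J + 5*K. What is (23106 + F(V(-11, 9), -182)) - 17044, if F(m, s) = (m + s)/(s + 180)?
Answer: 6070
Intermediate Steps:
V(J, K) = J**2 + 5*K
F(m, s) = (m + s)/(180 + s)
(23106 + F(V(-11, 9), -182)) - 17044 = (23106 + (((-11)**2 + 5*9) - 182)/(180 - 182)) - 17044 = (23106 + ((121 + 45) - 182)/(-2)) - 17044 = (23106 - (166 - 182)/2) - 17044 = (23106 - 1/2*(-16)) - 17044 = (23106 + 8) - 17044 = 23114 - 17044 = 6070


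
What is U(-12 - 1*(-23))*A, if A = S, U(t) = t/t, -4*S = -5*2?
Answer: 5/2 ≈ 2.5000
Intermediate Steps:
S = 5/2 (S = -(-5)*2/4 = -¼*(-10) = 5/2 ≈ 2.5000)
U(t) = 1
A = 5/2 ≈ 2.5000
U(-12 - 1*(-23))*A = 1*(5/2) = 5/2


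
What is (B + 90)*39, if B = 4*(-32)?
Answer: -1482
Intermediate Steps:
B = -128
(B + 90)*39 = (-128 + 90)*39 = -38*39 = -1482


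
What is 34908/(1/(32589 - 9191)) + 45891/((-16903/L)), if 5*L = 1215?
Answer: 13805976970239/16903 ≈ 8.1678e+8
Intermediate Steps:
L = 243 (L = (⅕)*1215 = 243)
34908/(1/(32589 - 9191)) + 45891/((-16903/L)) = 34908/(1/(32589 - 9191)) + 45891/((-16903/243)) = 34908/(1/23398) + 45891/((-16903*1/243)) = 34908/(1/23398) + 45891/(-16903/243) = 34908*23398 + 45891*(-243/16903) = 816777384 - 11151513/16903 = 13805976970239/16903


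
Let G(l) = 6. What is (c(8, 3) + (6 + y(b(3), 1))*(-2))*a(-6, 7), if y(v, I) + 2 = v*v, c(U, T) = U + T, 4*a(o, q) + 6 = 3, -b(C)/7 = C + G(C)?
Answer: 23805/4 ≈ 5951.3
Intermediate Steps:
b(C) = -42 - 7*C (b(C) = -7*(C + 6) = -7*(6 + C) = -42 - 7*C)
a(o, q) = -3/4 (a(o, q) = -3/2 + (1/4)*3 = -3/2 + 3/4 = -3/4)
c(U, T) = T + U
y(v, I) = -2 + v**2 (y(v, I) = -2 + v*v = -2 + v**2)
(c(8, 3) + (6 + y(b(3), 1))*(-2))*a(-6, 7) = ((3 + 8) + (6 + (-2 + (-42 - 7*3)**2))*(-2))*(-3/4) = (11 + (6 + (-2 + (-42 - 21)**2))*(-2))*(-3/4) = (11 + (6 + (-2 + (-63)**2))*(-2))*(-3/4) = (11 + (6 + (-2 + 3969))*(-2))*(-3/4) = (11 + (6 + 3967)*(-2))*(-3/4) = (11 + 3973*(-2))*(-3/4) = (11 - 7946)*(-3/4) = -7935*(-3/4) = 23805/4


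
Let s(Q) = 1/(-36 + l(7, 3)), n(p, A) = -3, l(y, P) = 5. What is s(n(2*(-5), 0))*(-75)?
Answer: 75/31 ≈ 2.4194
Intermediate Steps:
s(Q) = -1/31 (s(Q) = 1/(-36 + 5) = 1/(-31) = -1/31)
s(n(2*(-5), 0))*(-75) = -1/31*(-75) = 75/31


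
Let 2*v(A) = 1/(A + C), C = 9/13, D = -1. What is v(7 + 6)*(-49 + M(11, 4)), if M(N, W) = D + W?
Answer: -299/178 ≈ -1.6798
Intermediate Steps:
C = 9/13 (C = 9*(1/13) = 9/13 ≈ 0.69231)
M(N, W) = -1 + W
v(A) = 1/(2*(9/13 + A)) (v(A) = 1/(2*(A + 9/13)) = 1/(2*(9/13 + A)))
v(7 + 6)*(-49 + M(11, 4)) = (13/(2*(9 + 13*(7 + 6))))*(-49 + (-1 + 4)) = (13/(2*(9 + 13*13)))*(-49 + 3) = (13/(2*(9 + 169)))*(-46) = ((13/2)/178)*(-46) = ((13/2)*(1/178))*(-46) = (13/356)*(-46) = -299/178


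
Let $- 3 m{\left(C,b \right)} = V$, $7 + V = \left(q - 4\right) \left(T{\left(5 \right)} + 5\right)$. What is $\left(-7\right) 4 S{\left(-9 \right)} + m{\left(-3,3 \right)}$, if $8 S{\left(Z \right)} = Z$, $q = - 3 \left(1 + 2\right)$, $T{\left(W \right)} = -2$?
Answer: $\frac{281}{6} \approx 46.833$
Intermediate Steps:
$q = -9$ ($q = \left(-3\right) 3 = -9$)
$S{\left(Z \right)} = \frac{Z}{8}$
$V = -46$ ($V = -7 + \left(-9 - 4\right) \left(-2 + 5\right) = -7 - 39 = -46$)
$m{\left(C,b \right)} = \frac{46}{3}$ ($m{\left(C,b \right)} = \left(- \frac{1}{3}\right) \left(-46\right) = \frac{46}{3}$)
$\left(-7\right) 4 S{\left(-9 \right)} + m{\left(-3,3 \right)} = \left(-7\right) 4 \cdot \frac{1}{8} \left(-9\right) + \frac{46}{3} = \left(-28\right) \left(- \frac{9}{8}\right) + \frac{46}{3} = \frac{63}{2} + \frac{46}{3} = \frac{281}{6}$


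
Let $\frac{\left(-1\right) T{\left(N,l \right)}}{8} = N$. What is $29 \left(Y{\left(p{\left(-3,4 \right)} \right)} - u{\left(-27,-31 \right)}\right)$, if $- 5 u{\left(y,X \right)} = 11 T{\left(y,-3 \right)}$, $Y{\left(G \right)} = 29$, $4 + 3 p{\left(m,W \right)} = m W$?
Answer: $\frac{73109}{5} \approx 14622.0$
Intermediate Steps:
$p{\left(m,W \right)} = - \frac{4}{3} + \frac{W m}{3}$ ($p{\left(m,W \right)} = - \frac{4}{3} + \frac{m W}{3} = - \frac{4}{3} + \frac{W m}{3}$)
$T{\left(N,l \right)} = - 8 N$
$u{\left(y,X \right)} = \frac{88 y}{5}$ ($u{\left(y,X \right)} = - \frac{11 \left(- 8 y\right)}{5} = - \frac{\left(-88\right) y}{5} = \frac{88 y}{5}$)
$29 \left(Y{\left(p{\left(-3,4 \right)} \right)} - u{\left(-27,-31 \right)}\right) = 29 \left(29 - \frac{88}{5} \left(-27\right)\right) = 29 \left(29 - - \frac{2376}{5}\right) = 29 \left(29 + \frac{2376}{5}\right) = 29 \cdot \frac{2521}{5} = \frac{73109}{5}$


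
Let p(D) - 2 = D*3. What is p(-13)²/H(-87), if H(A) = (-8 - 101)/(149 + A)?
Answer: -84878/109 ≈ -778.70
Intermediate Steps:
p(D) = 2 + 3*D (p(D) = 2 + D*3 = 2 + 3*D)
H(A) = -109/(149 + A)
p(-13)²/H(-87) = (2 + 3*(-13))²/((-109/(149 - 87))) = (2 - 39)²/((-109/62)) = (-37)²/((-109*1/62)) = 1369/(-109/62) = 1369*(-62/109) = -84878/109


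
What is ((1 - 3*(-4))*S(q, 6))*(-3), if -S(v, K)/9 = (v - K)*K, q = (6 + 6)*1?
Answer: 12636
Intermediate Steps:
q = 12 (q = 12*1 = 12)
S(v, K) = -9*K*(v - K) (S(v, K) = -9*(v - K)*K = -9*K*(v - K))
((1 - 3*(-4))*S(q, 6))*(-3) = ((1 - 3*(-4))*(9*6*(6 - 1*12)))*(-3) = ((1 + 12)*(9*6*(6 - 12)))*(-3) = (13*(9*6*(-6)))*(-3) = (13*(-324))*(-3) = -4212*(-3) = 12636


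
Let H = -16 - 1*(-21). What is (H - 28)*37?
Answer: -851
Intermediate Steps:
H = 5 (H = -16 + 21 = 5)
(H - 28)*37 = (5 - 28)*37 = -23*37 = -851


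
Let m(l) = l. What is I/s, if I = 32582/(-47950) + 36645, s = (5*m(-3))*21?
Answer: -878547584/7552125 ≈ -116.33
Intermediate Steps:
s = -315 (s = (5*(-3))*21 = -15*21 = -315)
I = 878547584/23975 (I = 32582*(-1/47950) + 36645 = -16291/23975 + 36645 = 878547584/23975 ≈ 36644.)
I/s = (878547584/23975)/(-315) = (878547584/23975)*(-1/315) = -878547584/7552125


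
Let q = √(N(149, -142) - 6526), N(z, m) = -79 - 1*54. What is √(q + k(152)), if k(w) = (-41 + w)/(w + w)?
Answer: √(2109 + 5776*I*√6659)/76 ≈ 6.4019 + 6.3733*I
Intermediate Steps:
N(z, m) = -133 (N(z, m) = -79 - 54 = -133)
k(w) = (-41 + w)/(2*w) (k(w) = (-41 + w)/((2*w)) = (-41 + w)*(1/(2*w)) = (-41 + w)/(2*w))
q = I*√6659 (q = √(-133 - 6526) = √(-6659) = I*√6659 ≈ 81.603*I)
√(q + k(152)) = √(I*√6659 + (½)*(-41 + 152)/152) = √(I*√6659 + (½)*(1/152)*111) = √(I*√6659 + 111/304) = √(111/304 + I*√6659)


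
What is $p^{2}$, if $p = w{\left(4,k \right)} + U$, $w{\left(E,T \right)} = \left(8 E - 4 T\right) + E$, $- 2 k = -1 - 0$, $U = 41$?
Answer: $5625$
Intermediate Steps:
$k = \frac{1}{2}$ ($k = - \frac{-1 - 0}{2} = - \frac{-1 + 0}{2} = \left(- \frac{1}{2}\right) \left(-1\right) = \frac{1}{2} \approx 0.5$)
$w{\left(E,T \right)} = - 4 T + 9 E$ ($w{\left(E,T \right)} = \left(- 4 T + 8 E\right) + E = - 4 T + 9 E$)
$p = 75$ ($p = \left(\left(-4\right) \frac{1}{2} + 9 \cdot 4\right) + 41 = \left(-2 + 36\right) + 41 = 34 + 41 = 75$)
$p^{2} = 75^{2} = 5625$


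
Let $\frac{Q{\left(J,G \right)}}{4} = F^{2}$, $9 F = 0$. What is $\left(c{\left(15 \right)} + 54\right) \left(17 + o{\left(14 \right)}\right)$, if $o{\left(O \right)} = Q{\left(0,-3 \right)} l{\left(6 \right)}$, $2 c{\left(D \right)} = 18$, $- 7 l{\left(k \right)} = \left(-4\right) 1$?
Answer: $1071$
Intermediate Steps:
$F = 0$ ($F = \frac{1}{9} \cdot 0 = 0$)
$l{\left(k \right)} = \frac{4}{7}$ ($l{\left(k \right)} = - \frac{\left(-4\right) 1}{7} = \left(- \frac{1}{7}\right) \left(-4\right) = \frac{4}{7}$)
$Q{\left(J,G \right)} = 0$ ($Q{\left(J,G \right)} = 4 \cdot 0^{2} = 4 \cdot 0 = 0$)
$c{\left(D \right)} = 9$ ($c{\left(D \right)} = \frac{1}{2} \cdot 18 = 9$)
$o{\left(O \right)} = 0$ ($o{\left(O \right)} = 0 \cdot \frac{4}{7} = 0$)
$\left(c{\left(15 \right)} + 54\right) \left(17 + o{\left(14 \right)}\right) = \left(9 + 54\right) \left(17 + 0\right) = 63 \cdot 17 = 1071$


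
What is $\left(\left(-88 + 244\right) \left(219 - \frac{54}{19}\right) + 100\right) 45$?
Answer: $\frac{28916640}{19} \approx 1.5219 \cdot 10^{6}$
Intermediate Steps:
$\left(\left(-88 + 244\right) \left(219 - \frac{54}{19}\right) + 100\right) 45 = \left(156 \left(219 - \frac{54}{19}\right) + 100\right) 45 = \left(156 \cdot \frac{4107}{19} + 100\right) 45 = \left(\frac{640692}{19} + 100\right) 45 = \frac{642592}{19} \cdot 45 = \frac{28916640}{19}$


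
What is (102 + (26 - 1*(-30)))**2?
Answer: 24964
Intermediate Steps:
(102 + (26 - 1*(-30)))**2 = (102 + (26 + 30))**2 = (102 + 56)**2 = 158**2 = 24964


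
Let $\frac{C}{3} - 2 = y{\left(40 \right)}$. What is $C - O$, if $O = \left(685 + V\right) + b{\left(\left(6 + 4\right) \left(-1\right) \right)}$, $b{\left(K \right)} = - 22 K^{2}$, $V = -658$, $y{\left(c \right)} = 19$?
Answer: $2236$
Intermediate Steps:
$C = 63$ ($C = 6 + 3 \cdot 19 = 6 + 57 = 63$)
$O = -2173$ ($O = \left(685 - 658\right) - 22 \left(\left(6 + 4\right) \left(-1\right)\right)^{2} = 27 - 22 \left(10 \left(-1\right)\right)^{2} = 27 - 22 \left(-10\right)^{2} = 27 - 2200 = -2173$)
$C - O = 63 - -2173 = 63 + 2173 = 2236$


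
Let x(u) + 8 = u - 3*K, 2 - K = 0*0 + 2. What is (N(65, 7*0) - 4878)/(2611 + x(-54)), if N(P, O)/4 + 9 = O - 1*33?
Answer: -5046/2549 ≈ -1.9796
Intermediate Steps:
K = 0 (K = 2 - (0*0 + 2) = 2 - (0 + 2) = 2 - 1*2 = 2 - 2 = 0)
N(P, O) = -168 + 4*O (N(P, O) = -36 + 4*(O - 1*33) = -36 + 4*(O - 33) = -36 + 4*(-33 + O) = -36 + (-132 + 4*O) = -168 + 4*O)
x(u) = -8 + u (x(u) = -8 + (u - 3*0) = -8 + (u + 0) = -8 + u)
(N(65, 7*0) - 4878)/(2611 + x(-54)) = ((-168 + 4*(7*0)) - 4878)/(2611 + (-8 - 54)) = ((-168 + 4*0) - 4878)/(2611 - 62) = ((-168 + 0) - 4878)/2549 = (-168 - 4878)*(1/2549) = -5046*1/2549 = -5046/2549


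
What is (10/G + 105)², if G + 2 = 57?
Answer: 1338649/121 ≈ 11063.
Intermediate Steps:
G = 55 (G = -2 + 57 = 55)
(10/G + 105)² = (10/55 + 105)² = (10*(1/55) + 105)² = (2/11 + 105)² = (1157/11)² = 1338649/121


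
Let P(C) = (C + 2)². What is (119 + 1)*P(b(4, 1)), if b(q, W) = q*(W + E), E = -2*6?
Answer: 211680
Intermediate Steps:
E = -12
b(q, W) = q*(-12 + W) (b(q, W) = q*(W - 12) = q*(-12 + W))
P(C) = (2 + C)²
(119 + 1)*P(b(4, 1)) = (119 + 1)*(2 + 4*(-12 + 1))² = 120*(2 + 4*(-11))² = 120*(2 - 44)² = 120*(-42)² = 120*1764 = 211680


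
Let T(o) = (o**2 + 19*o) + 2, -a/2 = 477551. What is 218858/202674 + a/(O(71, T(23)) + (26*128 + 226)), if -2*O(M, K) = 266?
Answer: -5671342045/20392581 ≈ -278.11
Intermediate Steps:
a = -955102 (a = -2*477551 = -955102)
T(o) = 2 + o**2 + 19*o
O(M, K) = -133 (O(M, K) = -1/2*266 = -133)
218858/202674 + a/(O(71, T(23)) + (26*128 + 226)) = 218858/202674 - 955102/(-133 + (26*128 + 226)) = 218858*(1/202674) - 955102/(-133 + (3328 + 226)) = 6437/5961 - 955102/(-133 + 3554) = 6437/5961 - 955102/3421 = -5671342045/20392581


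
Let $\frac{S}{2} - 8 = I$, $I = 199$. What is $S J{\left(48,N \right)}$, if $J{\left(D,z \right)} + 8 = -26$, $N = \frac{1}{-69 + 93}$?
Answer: $-14076$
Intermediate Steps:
$N = \frac{1}{24} \approx 0.041667$
$J{\left(D,z \right)} = -34$ ($J{\left(D,z \right)} = -8 - 26 = -34$)
$S = 414$ ($S = 16 + 2 \cdot 199 = 16 + 398 = 414$)
$S J{\left(48,N \right)} = 414 \left(-34\right) = -14076$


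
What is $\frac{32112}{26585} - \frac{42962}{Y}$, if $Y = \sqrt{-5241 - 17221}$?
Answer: $\frac{32112}{26585} + \frac{21481 i \sqrt{22462}}{11231} \approx 1.2079 + 286.66 i$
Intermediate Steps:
$Y = i \sqrt{22462}$ ($Y = \sqrt{-22462} = i \sqrt{22462} \approx 149.87 i$)
$\frac{32112}{26585} - \frac{42962}{Y} = \frac{32112}{26585} - \frac{42962}{i \sqrt{22462}} = 32112 \cdot \frac{1}{26585} - 42962 \left(- \frac{i \sqrt{22462}}{22462}\right) = \frac{32112}{26585} + \frac{21481 i \sqrt{22462}}{11231}$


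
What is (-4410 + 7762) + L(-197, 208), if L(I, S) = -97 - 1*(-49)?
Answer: 3304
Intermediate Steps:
L(I, S) = -48 (L(I, S) = -97 + 49 = -48)
(-4410 + 7762) + L(-197, 208) = (-4410 + 7762) - 48 = 3352 - 48 = 3304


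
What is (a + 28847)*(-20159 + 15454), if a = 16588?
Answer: -213771675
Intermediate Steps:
(a + 28847)*(-20159 + 15454) = (16588 + 28847)*(-20159 + 15454) = 45435*(-4705) = -213771675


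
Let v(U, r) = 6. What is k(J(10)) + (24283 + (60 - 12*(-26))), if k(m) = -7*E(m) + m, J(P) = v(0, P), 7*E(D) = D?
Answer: 24655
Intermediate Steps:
E(D) = D/7
J(P) = 6
k(m) = 0 (k(m) = -m + m = 0)
k(J(10)) + (24283 + (60 - 12*(-26))) = 0 + (24283 + (60 - 12*(-26))) = 0 + (24283 + (60 + 312)) = 0 + (24283 + 372) = 0 + 24655 = 24655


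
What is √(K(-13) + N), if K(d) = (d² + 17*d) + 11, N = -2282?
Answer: I*√2323 ≈ 48.198*I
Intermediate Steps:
K(d) = 11 + d² + 17*d
√(K(-13) + N) = √((11 + (-13)² + 17*(-13)) - 2282) = √((11 + 169 - 221) - 2282) = √(-41 - 2282) = √(-2323) = I*√2323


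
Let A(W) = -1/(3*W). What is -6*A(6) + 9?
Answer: 28/3 ≈ 9.3333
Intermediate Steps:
A(W) = -1/(3*W)
-6*A(6) + 9 = -(-2)/6 + 9 = -6*(-1/18) + 9 = ⅓ + 9 = 28/3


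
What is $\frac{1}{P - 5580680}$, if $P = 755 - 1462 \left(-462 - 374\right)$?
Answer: $- \frac{1}{4357693} \approx -2.2948 \cdot 10^{-7}$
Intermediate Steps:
$P = 1222987$ ($P = 755 - -1222232 = 755 + 1222232 = 1222987$)
$\frac{1}{P - 5580680} = \frac{1}{1222987 - 5580680} = \frac{1}{-4357693} = - \frac{1}{4357693}$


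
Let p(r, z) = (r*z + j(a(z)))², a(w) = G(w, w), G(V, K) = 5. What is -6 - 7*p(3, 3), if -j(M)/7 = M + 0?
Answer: -4738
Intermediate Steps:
a(w) = 5
j(M) = -7*M (j(M) = -7*(M + 0) = -7*M)
p(r, z) = (-35 + r*z)² (p(r, z) = (r*z - 7*5)² = (r*z - 35)² = (-35 + r*z)²)
-6 - 7*p(3, 3) = -6 - 7*(-35 + 3*3)² = -6 - 7*(-35 + 9)² = -6 - 7*(-26)² = -6 - 7*676 = -6 - 4732 = -4738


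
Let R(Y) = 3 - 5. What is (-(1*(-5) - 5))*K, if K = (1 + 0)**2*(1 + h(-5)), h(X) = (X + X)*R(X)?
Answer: 210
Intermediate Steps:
R(Y) = -2
h(X) = -4*X (h(X) = (X + X)*(-2) = (2*X)*(-2) = -4*X)
K = 21 (K = (1 + 0)**2*(1 - 4*(-5)) = 1**2*(1 + 20) = 1*21 = 21)
(-(1*(-5) - 5))*K = -(1*(-5) - 5)*21 = -(-5 - 5)*21 = -1*(-10)*21 = 10*21 = 210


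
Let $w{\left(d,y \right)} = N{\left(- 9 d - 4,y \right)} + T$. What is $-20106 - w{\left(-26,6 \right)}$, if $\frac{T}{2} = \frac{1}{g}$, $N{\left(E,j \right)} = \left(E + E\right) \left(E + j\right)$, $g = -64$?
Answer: $- \frac{4117311}{32} \approx -1.2867 \cdot 10^{5}$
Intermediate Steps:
$N{\left(E,j \right)} = 2 E \left(E + j\right)$
$T = - \frac{1}{32}$ ($T = \frac{2}{-64} = 2 \left(- \frac{1}{64}\right) = - \frac{1}{32} \approx -0.03125$)
$w{\left(d,y \right)} = - \frac{1}{32} + 2 \left(-4 - 9 d\right) \left(-4 + y - 9 d\right)$ ($w{\left(d,y \right)} = 2 \left(- 9 d - 4\right) \left(\left(- 9 d - 4\right) + y\right) - \frac{1}{32} = 2 \left(-4 - 9 d\right) \left(\left(-4 - 9 d\right) + y\right) - \frac{1}{32} = 2 \left(-4 - 9 d\right) \left(-4 + y - 9 d\right) - \frac{1}{32} = - \frac{1}{32} + 2 \left(-4 - 9 d\right) \left(-4 + y - 9 d\right)$)
$-20106 - w{\left(-26,6 \right)} = -20106 - \left(- \frac{1}{32} + 2 \left(4 + 9 \left(-26\right)\right) \left(4 - 6 + 9 \left(-26\right)\right)\right) = -20106 - \left(- \frac{1}{32} + 2 \left(4 - 234\right) \left(4 - 6 - 234\right)\right) = -20106 - \left(- \frac{1}{32} + 2 \left(-230\right) \left(-236\right)\right) = -20106 - \left(- \frac{1}{32} + 108560\right) = -20106 - \frac{3473919}{32} = - \frac{4117311}{32}$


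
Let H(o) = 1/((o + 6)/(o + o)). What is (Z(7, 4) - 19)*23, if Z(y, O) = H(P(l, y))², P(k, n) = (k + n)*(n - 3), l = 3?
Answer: -8451/23 ≈ -367.43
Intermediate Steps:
P(k, n) = (-3 + n)*(k + n) (P(k, n) = (k + n)*(-3 + n) = (-3 + n)*(k + n))
H(o) = 2*o/(6 + o) (H(o) = 1/((6 + o)/((2*o))) = 1/((6 + o)*(1/(2*o))) = 1/((6 + o)/(2*o)) = 2*o/(6 + o))
Z(y, O) = 4*(-9 + y²)²/(-3 + y²)² (Z(y, O) = (2*(y² - 3*3 - 3*y + 3*y)/(6 + (y² - 3*3 - 3*y + 3*y)))² = (2*(y² - 9 - 3*y + 3*y)/(6 + (y² - 9 - 3*y + 3*y)))² = (2*(-9 + y²)/(6 + (-9 + y²)))² = (2*(-9 + y²)/(-3 + y²))² = 4*(-9 + y²)²/(-3 + y²)²)
(Z(7, 4) - 19)*23 = (4*(-9 + 7²)²/(-3 + 7²)² - 19)*23 = (4*(-9 + 49)²/(-3 + 49)² - 19)*23 = (4*40²/46² - 19)*23 = (4*1600*(1/2116) - 19)*23 = (1600/529 - 19)*23 = -8451/529*23 = -8451/23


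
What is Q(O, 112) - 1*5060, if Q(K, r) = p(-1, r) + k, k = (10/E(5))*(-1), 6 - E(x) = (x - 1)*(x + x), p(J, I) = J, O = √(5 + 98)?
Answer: -86032/17 ≈ -5060.7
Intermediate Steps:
O = √103 ≈ 10.149
E(x) = 6 - 2*x*(-1 + x) (E(x) = 6 - (x - 1)*(x + x) = 6 - (-1 + x)*2*x = 6 - 2*x*(-1 + x))
k = 5/17 (k = (10/(6 - 2*5² + 2*5))*(-1) = (10/(6 - 2*25 + 10))*(-1) = (10/(6 - 50 + 10))*(-1) = (10/(-34))*(-1) = (10*(-1/34))*(-1) = -5/17*(-1) = 5/17 ≈ 0.29412)
Q(K, r) = -12/17 (Q(K, r) = -1 + 5/17 = -12/17)
Q(O, 112) - 1*5060 = -12/17 - 1*5060 = -12/17 - 5060 = -86032/17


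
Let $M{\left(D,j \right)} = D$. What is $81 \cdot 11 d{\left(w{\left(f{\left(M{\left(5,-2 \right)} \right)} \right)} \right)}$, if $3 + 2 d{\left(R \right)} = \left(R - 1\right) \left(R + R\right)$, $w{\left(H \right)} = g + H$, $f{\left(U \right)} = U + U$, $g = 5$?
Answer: $\frac{371547}{2} \approx 1.8577 \cdot 10^{5}$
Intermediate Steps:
$f{\left(U \right)} = 2 U$
$w{\left(H \right)} = 5 + H$
$d{\left(R \right)} = - \frac{3}{2} + R \left(-1 + R\right)$ ($d{\left(R \right)} = - \frac{3}{2} + \frac{\left(R - 1\right) \left(R + R\right)}{2} = - \frac{3}{2} + \frac{\left(-1 + R\right) 2 R}{2} = - \frac{3}{2} + \frac{2 R \left(-1 + R\right)}{2} = - \frac{3}{2} + R \left(-1 + R\right)$)
$81 \cdot 11 d{\left(w{\left(f{\left(M{\left(5,-2 \right)} \right)} \right)} \right)} = 81 \cdot 11 \left(- \frac{3}{2} + \left(5 + 2 \cdot 5\right)^{2} - \left(5 + 2 \cdot 5\right)\right) = 891 \left(- \frac{3}{2} + \left(5 + 10\right)^{2} - \left(5 + 10\right)\right) = 891 \left(- \frac{3}{2} + 15^{2} - 15\right) = 891 \left(- \frac{3}{2} + 225 - 15\right) = 891 \cdot \frac{417}{2} = \frac{371547}{2}$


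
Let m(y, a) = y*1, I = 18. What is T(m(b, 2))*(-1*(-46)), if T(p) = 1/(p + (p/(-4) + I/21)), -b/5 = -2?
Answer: 644/117 ≈ 5.5043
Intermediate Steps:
b = 10 (b = -5*(-2) = 10)
m(y, a) = y
T(p) = 1/(6/7 + 3*p/4) (T(p) = 1/(p + (p/(-4) + 18/21)) = 1/(p + (p*(-¼) + 18*(1/21))) = 1/(p + (-p/4 + 6/7)) = 1/(p + (6/7 - p/4)) = 1/(6/7 + 3*p/4))
T(m(b, 2))*(-1*(-46)) = (28/(3*(8 + 7*10)))*(-1*(-46)) = (28/(3*(8 + 70)))*46 = ((28/3)/78)*46 = ((28/3)*(1/78))*46 = (14/117)*46 = 644/117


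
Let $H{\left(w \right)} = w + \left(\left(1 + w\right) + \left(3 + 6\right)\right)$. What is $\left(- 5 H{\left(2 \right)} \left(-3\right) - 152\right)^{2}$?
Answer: $3364$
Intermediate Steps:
$H{\left(w \right)} = 10 + 2 w$ ($H{\left(w \right)} = w + \left(\left(1 + w\right) + 9\right) = w + \left(10 + w\right) = 10 + 2 w$)
$\left(- 5 H{\left(2 \right)} \left(-3\right) - 152\right)^{2} = \left(- 5 \left(10 + 2 \cdot 2\right) \left(-3\right) - 152\right)^{2} = \left(- 5 \left(10 + 4\right) \left(-3\right) - 152\right)^{2} = \left(\left(-5\right) 14 \left(-3\right) - 152\right)^{2} = \left(\left(-70\right) \left(-3\right) - 152\right)^{2} = \left(210 - 152\right)^{2} = 58^{2} = 3364$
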